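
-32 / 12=-8 / 3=-2.67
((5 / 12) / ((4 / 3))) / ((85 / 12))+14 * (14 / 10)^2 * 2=54.92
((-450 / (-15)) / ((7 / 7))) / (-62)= -15 / 31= -0.48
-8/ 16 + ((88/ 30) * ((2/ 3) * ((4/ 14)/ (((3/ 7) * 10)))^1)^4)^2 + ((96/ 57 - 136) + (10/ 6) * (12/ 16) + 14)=-34379784995499442559/ 287538644179687500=-119.57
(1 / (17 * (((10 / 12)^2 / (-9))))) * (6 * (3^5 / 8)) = -59049 / 425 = -138.94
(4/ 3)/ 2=2/ 3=0.67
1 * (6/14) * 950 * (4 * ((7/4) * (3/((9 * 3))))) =950/3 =316.67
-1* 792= -792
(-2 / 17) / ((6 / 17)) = -1 / 3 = -0.33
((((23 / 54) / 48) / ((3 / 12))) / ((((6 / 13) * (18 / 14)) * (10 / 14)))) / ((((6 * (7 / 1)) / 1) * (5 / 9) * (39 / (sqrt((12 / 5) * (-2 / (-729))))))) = 161 * sqrt(30) / 118098000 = 0.00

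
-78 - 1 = -79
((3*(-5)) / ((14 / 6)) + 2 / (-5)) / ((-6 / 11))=2629 / 210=12.52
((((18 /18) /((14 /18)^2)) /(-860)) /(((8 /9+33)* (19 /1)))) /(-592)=729 /144567169600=0.00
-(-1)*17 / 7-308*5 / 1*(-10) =107817 / 7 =15402.43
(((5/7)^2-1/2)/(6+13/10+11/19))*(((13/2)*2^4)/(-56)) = -1235/513471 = -0.00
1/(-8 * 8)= -1/64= -0.02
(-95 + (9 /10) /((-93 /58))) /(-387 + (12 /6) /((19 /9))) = 281428 /1136925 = 0.25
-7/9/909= -7/8181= -0.00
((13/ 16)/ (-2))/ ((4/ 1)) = -13/ 128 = -0.10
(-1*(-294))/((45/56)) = 5488/15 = 365.87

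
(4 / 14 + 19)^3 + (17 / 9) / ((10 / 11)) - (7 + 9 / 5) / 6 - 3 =44272001 / 6174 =7170.72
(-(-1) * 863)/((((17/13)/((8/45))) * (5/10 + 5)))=179504/8415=21.33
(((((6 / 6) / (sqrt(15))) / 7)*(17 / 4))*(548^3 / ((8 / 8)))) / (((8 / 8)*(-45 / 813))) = -189539572336*sqrt(15) / 1575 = -466084829.91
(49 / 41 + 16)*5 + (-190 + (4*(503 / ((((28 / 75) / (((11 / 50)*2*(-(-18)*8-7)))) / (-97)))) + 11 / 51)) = -461242895549 / 14637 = -31512119.67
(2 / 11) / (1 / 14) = 28 / 11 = 2.55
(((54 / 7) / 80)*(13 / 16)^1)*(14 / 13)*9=243 / 320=0.76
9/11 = 0.82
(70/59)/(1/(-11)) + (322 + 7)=18641/59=315.95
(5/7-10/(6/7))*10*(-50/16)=14375/42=342.26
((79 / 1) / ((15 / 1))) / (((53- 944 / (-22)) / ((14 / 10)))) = 6083 / 79125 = 0.08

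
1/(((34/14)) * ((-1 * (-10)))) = 7/170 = 0.04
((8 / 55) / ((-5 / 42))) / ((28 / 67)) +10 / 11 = -554 / 275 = -2.01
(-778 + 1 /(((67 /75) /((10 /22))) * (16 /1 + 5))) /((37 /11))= -4013577 /17353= -231.29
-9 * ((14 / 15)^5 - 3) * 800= 55689632 / 3375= 16500.63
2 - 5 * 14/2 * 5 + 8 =-165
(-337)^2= 113569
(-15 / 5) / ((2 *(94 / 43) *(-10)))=129 / 1880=0.07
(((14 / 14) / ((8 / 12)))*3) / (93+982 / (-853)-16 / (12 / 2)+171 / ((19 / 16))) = 23031 / 1193426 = 0.02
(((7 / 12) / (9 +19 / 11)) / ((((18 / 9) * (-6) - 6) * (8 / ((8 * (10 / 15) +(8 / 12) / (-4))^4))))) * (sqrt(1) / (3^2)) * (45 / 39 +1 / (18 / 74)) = -5475556009 / 34783167744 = -0.16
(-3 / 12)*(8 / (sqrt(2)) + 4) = -sqrt(2) -1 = -2.41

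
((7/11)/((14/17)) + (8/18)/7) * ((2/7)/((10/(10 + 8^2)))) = 42883/24255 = 1.77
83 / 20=4.15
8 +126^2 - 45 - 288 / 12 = 15815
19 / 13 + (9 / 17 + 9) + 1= 2650 / 221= 11.99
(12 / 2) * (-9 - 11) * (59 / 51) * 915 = -2159400 / 17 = -127023.53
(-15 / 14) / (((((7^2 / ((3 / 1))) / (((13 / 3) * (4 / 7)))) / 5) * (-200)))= 39 / 9604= 0.00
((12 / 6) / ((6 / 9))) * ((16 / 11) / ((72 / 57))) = 38 / 11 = 3.45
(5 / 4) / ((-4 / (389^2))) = -756605 / 16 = -47287.81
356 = 356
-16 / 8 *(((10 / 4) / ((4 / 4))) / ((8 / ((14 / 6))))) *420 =-1225 / 2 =-612.50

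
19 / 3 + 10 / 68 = 661 / 102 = 6.48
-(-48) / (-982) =-24 / 491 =-0.05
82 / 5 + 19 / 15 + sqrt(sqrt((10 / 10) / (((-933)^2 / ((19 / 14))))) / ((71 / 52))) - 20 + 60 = 14^(3 / 4) * 19^(1 / 4) * sqrt(861159) / 463701 + 173 / 3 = 57.70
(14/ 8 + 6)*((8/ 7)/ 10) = 31/ 35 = 0.89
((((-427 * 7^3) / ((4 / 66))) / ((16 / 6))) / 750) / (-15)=1611071 / 20000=80.55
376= 376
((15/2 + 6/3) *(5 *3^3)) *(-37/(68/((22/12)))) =-347985/272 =-1279.36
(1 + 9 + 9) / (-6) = -19 / 6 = -3.17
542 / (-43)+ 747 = 31579 / 43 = 734.40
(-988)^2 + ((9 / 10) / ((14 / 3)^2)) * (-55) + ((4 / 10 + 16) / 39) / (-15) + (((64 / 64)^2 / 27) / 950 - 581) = 12751788031793 / 13071240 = 975560.70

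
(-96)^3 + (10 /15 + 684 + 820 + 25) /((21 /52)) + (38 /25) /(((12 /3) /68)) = -1387452802 /1575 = -880922.41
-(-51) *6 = 306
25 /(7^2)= 25 /49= 0.51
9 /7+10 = 79 /7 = 11.29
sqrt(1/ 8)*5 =5*sqrt(2)/ 4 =1.77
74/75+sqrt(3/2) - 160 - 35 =-14551/75+sqrt(6)/2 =-192.79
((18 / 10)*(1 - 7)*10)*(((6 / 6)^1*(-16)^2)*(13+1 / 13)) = -4700160 / 13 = -361550.77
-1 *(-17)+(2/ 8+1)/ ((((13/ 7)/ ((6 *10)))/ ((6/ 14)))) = 34.31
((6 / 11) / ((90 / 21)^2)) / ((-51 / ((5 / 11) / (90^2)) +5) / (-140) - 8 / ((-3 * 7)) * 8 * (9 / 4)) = 686 / 150112875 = 0.00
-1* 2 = -2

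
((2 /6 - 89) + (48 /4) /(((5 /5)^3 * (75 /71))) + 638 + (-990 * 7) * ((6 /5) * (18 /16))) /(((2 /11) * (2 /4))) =-96742.87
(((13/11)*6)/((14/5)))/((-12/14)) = -65/22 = -2.95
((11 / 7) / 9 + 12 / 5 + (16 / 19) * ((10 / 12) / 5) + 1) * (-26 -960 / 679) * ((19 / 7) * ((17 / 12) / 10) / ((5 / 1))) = -1758920623 / 224579250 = -7.83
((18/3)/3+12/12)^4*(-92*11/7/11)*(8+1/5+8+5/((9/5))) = -101016/5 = -20203.20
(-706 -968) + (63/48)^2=-428103/256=-1672.28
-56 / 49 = -8 / 7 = -1.14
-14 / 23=-0.61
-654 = -654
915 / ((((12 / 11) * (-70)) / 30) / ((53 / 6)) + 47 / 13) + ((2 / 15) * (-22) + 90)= 136955177 / 378255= 362.07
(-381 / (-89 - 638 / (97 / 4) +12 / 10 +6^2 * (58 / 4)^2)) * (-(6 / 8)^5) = 44902755 / 3702396928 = 0.01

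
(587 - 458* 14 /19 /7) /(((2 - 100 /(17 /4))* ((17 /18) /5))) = -153555 /1159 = -132.49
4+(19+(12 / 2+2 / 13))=379 / 13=29.15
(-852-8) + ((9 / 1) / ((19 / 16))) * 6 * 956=809644 / 19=42612.84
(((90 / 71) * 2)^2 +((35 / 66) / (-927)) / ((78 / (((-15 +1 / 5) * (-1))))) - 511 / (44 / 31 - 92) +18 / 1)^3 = 3027841891917724333206494263349090819 / 111376841173274906169672130933248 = 27185.56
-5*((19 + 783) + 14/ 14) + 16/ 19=-76269/ 19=-4014.16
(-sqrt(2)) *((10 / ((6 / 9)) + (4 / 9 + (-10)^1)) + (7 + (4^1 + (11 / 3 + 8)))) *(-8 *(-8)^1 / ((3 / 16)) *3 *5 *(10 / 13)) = -12953600 *sqrt(2) / 117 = -156573.99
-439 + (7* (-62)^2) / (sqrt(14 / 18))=-439 + 11532* sqrt(7)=30071.80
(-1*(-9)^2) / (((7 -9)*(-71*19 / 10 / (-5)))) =2025 / 1349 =1.50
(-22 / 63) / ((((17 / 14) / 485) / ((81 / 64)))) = -48015 / 272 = -176.53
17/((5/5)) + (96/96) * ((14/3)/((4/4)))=65/3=21.67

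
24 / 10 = 12 / 5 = 2.40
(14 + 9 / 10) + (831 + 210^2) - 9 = 449369 / 10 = 44936.90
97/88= 1.10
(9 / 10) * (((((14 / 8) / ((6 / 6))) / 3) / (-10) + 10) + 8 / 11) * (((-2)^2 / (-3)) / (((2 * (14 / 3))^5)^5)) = -11932365486785769 / 1660899937344146881779792323191557324800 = -0.00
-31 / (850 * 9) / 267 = -31 / 2042550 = -0.00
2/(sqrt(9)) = 0.67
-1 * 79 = -79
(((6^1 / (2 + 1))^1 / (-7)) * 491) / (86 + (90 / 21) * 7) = -491 / 406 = -1.21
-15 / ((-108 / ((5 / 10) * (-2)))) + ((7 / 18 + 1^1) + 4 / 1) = 21 / 4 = 5.25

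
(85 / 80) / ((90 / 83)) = 1411 / 1440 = 0.98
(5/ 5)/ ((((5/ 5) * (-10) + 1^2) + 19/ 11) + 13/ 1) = 11/ 63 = 0.17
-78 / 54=-13 / 9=-1.44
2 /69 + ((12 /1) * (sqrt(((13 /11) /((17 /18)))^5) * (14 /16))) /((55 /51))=2 /69 + 5174442 * sqrt(4862) /21156245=17.08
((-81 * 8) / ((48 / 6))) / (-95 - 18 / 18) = 27 / 32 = 0.84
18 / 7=2.57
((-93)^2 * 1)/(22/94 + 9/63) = 91791/4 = 22947.75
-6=-6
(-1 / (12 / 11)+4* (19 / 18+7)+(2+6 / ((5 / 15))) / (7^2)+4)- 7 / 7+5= 70055 / 1764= 39.71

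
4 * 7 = 28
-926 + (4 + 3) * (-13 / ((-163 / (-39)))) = -154487 / 163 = -947.77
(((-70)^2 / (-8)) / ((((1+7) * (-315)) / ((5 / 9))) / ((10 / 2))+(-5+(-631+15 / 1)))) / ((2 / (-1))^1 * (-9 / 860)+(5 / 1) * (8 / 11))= 14485625 / 132181659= 0.11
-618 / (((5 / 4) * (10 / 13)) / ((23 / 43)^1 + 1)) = -1060488 / 1075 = -986.50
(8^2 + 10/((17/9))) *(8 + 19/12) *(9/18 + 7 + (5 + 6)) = 12285.27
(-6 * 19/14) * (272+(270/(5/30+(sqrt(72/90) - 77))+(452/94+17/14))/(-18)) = -2213.74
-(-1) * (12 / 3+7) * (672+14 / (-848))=3134131 / 424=7391.82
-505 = -505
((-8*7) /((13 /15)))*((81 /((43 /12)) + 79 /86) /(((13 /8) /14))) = -95161920 /7267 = -13095.08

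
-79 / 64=-1.23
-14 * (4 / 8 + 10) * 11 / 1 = -1617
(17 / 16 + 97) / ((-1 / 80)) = -7845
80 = 80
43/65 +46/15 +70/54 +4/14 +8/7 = 6.45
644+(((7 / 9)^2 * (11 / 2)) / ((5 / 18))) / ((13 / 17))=385903 / 585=659.66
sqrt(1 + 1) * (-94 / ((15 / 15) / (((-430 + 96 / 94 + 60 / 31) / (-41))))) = -1244404 * sqrt(2) / 1271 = -1384.62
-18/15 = -6/5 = -1.20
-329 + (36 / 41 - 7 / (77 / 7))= -148270 / 451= -328.76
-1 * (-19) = 19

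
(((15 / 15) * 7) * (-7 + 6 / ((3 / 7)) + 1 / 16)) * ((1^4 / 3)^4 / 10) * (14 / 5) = 5537 / 32400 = 0.17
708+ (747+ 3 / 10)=1455.30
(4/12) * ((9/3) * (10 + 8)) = 18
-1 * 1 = -1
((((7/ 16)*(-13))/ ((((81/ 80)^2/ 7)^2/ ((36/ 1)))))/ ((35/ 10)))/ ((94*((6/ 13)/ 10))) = -423987200000/ 674398629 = -628.69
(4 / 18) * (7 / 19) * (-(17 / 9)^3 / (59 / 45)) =-343910 / 817209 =-0.42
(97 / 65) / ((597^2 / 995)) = 97 / 23283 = 0.00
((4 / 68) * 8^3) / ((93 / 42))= 7168 / 527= 13.60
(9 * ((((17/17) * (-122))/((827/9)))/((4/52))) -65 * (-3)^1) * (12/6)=79.32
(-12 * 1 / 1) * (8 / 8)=-12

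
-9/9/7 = -1/7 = -0.14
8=8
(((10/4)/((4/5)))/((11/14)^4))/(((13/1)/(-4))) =-480200/190333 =-2.52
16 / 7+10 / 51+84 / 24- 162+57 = -99.02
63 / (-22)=-63 / 22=-2.86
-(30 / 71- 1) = 41 / 71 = 0.58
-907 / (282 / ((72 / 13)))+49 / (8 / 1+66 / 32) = -181900 / 14053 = -12.94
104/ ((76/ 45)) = 1170/ 19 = 61.58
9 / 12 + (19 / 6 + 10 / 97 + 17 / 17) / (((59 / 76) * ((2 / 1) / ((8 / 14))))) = 2.32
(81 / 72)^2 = 81 / 64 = 1.27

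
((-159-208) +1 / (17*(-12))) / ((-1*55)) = 74869 / 11220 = 6.67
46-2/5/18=2069/45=45.98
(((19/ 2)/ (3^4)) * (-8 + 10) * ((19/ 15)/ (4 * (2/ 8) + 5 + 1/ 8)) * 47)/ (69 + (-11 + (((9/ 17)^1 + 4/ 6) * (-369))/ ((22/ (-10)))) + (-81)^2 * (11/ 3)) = 6345658/ 67676708925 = 0.00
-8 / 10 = -4 / 5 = -0.80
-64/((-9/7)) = 448/9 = 49.78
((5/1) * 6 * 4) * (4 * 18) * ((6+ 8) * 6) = 725760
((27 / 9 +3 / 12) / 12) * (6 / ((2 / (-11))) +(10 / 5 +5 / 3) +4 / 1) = -6.86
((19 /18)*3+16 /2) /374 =0.03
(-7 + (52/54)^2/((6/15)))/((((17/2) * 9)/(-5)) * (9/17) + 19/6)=17065/17982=0.95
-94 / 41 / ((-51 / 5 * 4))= 235 / 4182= 0.06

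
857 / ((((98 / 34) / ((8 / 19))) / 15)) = 1748280 / 931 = 1877.85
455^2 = 207025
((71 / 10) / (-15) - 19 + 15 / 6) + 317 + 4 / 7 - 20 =147314 / 525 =280.60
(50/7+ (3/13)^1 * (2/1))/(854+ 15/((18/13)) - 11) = 4152/466193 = 0.01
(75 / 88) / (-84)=-0.01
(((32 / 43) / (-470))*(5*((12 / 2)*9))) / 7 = -0.06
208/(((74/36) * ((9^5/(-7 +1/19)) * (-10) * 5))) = 9152/38436525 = 0.00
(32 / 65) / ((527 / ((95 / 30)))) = 304 / 102765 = 0.00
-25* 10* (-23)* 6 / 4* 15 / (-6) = -43125 / 2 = -21562.50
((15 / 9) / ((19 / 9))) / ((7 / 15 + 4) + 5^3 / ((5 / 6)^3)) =225 / 62833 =0.00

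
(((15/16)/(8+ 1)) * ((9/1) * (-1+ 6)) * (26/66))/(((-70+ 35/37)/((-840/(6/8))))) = 24050/803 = 29.95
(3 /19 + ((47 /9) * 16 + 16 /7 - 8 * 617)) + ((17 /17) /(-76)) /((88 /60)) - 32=-514251385 /105336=-4882.01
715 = 715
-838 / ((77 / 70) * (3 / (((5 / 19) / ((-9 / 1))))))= 41900 / 5643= 7.43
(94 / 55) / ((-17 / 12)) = -1128 / 935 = -1.21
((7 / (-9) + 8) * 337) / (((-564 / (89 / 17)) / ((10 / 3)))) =-9747725 / 129438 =-75.31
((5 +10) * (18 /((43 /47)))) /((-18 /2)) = -1410 /43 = -32.79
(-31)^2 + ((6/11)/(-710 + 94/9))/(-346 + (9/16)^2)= 736223269343/766101215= 961.00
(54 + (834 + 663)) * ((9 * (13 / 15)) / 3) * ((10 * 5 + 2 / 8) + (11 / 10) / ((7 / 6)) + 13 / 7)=21392943 / 100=213929.43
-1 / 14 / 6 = -1 / 84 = -0.01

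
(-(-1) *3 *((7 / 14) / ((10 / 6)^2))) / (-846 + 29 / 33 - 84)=-891 / 1533050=-0.00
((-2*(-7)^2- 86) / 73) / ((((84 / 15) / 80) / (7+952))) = -2520800 / 73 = -34531.51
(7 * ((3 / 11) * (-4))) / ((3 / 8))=-20.36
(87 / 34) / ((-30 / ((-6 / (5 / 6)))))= 261 / 425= 0.61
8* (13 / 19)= 104 / 19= 5.47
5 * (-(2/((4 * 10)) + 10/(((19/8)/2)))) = -3219/76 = -42.36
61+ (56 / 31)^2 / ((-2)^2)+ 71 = 127636 / 961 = 132.82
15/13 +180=2355/13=181.15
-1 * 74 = -74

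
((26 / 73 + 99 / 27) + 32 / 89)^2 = 7296063889 / 379899081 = 19.21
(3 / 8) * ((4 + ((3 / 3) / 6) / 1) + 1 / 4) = 53 / 32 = 1.66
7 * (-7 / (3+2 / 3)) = -147 / 11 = -13.36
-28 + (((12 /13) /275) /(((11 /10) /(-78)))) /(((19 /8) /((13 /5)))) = -1624276 /57475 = -28.26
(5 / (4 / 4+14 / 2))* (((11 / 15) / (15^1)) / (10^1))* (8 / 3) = 11 / 1350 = 0.01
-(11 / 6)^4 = -14641 / 1296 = -11.30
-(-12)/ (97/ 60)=720/ 97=7.42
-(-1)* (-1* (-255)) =255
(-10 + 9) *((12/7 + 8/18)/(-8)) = 17/63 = 0.27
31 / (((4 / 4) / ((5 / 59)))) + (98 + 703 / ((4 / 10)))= 219259 / 118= 1858.13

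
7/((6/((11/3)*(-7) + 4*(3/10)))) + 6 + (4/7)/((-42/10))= -100021/4410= -22.68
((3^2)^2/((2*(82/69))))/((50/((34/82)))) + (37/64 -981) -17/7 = -18499001197/18827200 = -982.57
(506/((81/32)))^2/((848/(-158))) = -2589036032/347733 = -7445.47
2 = 2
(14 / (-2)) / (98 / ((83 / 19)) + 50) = -581 / 6012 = -0.10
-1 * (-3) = 3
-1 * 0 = 0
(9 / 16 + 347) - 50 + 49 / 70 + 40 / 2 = 25461 / 80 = 318.26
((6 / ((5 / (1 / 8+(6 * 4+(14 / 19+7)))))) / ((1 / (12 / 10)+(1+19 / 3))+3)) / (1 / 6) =130761 / 6365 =20.54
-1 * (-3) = 3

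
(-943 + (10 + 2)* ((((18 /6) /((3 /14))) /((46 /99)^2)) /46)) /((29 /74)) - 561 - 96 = -36745679 /12167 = -3020.11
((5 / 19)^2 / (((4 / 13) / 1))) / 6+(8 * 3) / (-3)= -68987 / 8664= -7.96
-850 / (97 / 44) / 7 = -37400 / 679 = -55.08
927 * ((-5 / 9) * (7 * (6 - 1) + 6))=-21115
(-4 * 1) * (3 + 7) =-40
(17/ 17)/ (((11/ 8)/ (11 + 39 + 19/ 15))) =6152/ 165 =37.28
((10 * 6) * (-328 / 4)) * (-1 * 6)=29520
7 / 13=0.54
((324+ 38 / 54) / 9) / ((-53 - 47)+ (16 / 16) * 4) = -8767 / 23328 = -0.38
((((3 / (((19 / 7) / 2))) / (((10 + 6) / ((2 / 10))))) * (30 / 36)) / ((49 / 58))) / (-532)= -29 / 566048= -0.00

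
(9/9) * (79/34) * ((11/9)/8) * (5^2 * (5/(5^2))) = 4345/2448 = 1.77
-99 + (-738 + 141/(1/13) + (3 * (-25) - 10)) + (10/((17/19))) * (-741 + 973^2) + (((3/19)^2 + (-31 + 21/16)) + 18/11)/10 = 114207967328079/10801120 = 10573715.26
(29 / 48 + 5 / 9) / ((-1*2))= -167 / 288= -0.58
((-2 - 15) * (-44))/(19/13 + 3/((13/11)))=187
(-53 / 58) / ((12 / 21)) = -371 / 232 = -1.60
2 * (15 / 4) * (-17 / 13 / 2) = -255 / 52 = -4.90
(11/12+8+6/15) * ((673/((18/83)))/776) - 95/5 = 15301661/838080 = 18.26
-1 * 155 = -155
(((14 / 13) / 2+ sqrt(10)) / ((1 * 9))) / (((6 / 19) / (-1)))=-19 * sqrt(10) / 54 - 133 / 702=-1.30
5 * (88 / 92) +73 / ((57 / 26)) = 49924 / 1311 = 38.08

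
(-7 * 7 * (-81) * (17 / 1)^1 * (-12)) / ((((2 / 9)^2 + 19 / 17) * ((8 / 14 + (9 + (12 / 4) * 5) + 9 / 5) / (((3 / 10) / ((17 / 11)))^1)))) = -7574923818 / 1483261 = -5106.94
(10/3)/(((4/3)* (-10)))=-1/4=-0.25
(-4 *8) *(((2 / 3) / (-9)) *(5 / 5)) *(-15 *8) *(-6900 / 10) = 588800 / 3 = 196266.67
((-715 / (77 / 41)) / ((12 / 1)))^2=1006.55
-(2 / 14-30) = 29.86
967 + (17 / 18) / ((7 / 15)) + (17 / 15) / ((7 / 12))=29129 / 30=970.97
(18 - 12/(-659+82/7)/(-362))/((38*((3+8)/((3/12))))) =335499/31164218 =0.01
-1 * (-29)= 29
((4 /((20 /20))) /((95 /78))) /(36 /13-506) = -0.01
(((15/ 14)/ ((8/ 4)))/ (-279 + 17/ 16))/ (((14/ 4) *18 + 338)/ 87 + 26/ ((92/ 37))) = -0.00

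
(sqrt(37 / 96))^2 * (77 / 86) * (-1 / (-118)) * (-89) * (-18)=4.68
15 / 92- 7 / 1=-629 / 92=-6.84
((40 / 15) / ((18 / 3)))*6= 8 / 3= 2.67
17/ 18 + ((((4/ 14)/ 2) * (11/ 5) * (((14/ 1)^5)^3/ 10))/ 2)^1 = 1100088675730244009/ 450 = 2444641501622764.46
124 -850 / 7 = 18 / 7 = 2.57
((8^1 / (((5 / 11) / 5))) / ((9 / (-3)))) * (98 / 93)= -8624 / 279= -30.91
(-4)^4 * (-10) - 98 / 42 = -7687 / 3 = -2562.33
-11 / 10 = -1.10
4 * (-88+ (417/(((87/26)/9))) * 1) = 119896/29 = 4134.34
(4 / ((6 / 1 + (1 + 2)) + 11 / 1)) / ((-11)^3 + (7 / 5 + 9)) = -1 / 6603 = -0.00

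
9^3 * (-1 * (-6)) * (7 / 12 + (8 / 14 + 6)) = 438129 / 14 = 31294.93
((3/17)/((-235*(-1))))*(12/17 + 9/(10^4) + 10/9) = 2781377/2037450000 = 0.00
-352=-352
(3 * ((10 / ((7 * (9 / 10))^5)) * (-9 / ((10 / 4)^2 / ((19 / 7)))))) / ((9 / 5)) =-15200000 / 2315685267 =-0.01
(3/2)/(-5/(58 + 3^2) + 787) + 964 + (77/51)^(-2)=12305498185/12759208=964.44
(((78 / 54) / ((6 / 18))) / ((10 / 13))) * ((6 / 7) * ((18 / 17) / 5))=3042 / 2975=1.02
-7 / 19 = -0.37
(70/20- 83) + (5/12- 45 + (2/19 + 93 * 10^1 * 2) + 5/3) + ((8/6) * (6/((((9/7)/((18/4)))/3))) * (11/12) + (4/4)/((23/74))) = 9533099/5244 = 1817.91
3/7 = 0.43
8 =8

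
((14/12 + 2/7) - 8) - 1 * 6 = -527/42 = -12.55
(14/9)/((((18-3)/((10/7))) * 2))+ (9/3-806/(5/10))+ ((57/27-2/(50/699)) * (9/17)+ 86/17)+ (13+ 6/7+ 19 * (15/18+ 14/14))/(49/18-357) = -828633046198/512232525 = -1617.69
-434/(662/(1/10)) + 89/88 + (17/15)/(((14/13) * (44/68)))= 1573391/611688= 2.57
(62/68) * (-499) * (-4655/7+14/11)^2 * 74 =-30509048296153/2057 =-14831817353.50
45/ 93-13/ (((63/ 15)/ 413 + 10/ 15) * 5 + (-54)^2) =7679634/ 16018661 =0.48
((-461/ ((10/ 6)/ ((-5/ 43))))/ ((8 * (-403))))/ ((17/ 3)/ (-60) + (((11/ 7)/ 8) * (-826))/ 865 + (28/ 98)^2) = 527566095/ 10596960764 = 0.05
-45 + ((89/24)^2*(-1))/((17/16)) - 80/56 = -254347/4284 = -59.37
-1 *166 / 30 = -5.53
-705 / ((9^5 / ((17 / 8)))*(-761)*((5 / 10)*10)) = 799 / 119830104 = 0.00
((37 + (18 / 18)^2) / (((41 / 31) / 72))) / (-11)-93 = -126759 / 451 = -281.06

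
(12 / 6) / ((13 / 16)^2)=512 / 169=3.03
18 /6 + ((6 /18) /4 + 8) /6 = 313 /72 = 4.35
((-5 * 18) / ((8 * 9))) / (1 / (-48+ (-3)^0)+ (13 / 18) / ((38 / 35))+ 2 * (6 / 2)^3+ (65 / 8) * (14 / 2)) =-80370 / 7170221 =-0.01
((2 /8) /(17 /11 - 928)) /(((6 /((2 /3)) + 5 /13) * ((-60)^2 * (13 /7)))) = -77 /17903548800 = -0.00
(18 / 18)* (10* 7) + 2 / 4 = 141 / 2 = 70.50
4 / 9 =0.44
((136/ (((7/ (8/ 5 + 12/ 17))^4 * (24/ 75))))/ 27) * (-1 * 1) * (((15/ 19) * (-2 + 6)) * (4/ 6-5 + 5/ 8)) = 27352192/ 12601845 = 2.17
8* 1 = 8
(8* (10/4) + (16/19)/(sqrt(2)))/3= 8* sqrt(2)/57 + 20/3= 6.87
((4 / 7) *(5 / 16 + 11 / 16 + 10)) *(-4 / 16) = -11 / 7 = -1.57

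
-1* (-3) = 3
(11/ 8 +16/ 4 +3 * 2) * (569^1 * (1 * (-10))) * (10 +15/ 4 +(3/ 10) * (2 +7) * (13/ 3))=-26355511/ 16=-1647219.44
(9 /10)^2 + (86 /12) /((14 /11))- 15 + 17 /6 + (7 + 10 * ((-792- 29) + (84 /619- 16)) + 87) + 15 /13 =-11658997319 /1408225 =-8279.21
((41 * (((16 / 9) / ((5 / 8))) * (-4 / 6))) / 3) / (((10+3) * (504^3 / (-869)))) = 35629 / 2632994910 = 0.00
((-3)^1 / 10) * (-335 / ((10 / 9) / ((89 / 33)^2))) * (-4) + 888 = -1054881 / 605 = -1743.60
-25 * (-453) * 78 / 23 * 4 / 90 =39260 / 23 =1706.96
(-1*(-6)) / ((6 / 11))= 11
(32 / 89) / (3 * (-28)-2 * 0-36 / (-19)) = -76 / 17355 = -0.00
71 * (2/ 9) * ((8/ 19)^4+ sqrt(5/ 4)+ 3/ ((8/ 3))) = 71 * sqrt(5)/ 9+ 85601647/ 4691556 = 35.89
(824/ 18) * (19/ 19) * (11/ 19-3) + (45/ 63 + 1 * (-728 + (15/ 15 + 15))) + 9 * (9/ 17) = -16632284/ 20349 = -817.35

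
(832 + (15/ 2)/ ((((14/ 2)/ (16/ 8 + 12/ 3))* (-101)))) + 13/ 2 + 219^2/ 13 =83228991/ 18382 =4527.74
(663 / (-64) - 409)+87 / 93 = -830153 / 1984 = -418.42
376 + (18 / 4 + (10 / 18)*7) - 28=6415 / 18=356.39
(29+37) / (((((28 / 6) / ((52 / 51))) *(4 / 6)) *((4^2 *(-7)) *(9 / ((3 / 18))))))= -143 / 39984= -0.00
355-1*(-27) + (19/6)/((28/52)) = 16291/42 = 387.88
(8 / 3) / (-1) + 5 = 7 / 3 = 2.33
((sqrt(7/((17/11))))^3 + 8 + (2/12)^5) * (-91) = -7007 * sqrt(1309)/289 - 5661019/7776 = -1605.22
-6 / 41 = -0.15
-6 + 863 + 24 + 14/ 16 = 881.88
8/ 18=0.44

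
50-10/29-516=-13524/29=-466.34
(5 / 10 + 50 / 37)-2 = -11 / 74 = -0.15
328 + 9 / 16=5257 / 16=328.56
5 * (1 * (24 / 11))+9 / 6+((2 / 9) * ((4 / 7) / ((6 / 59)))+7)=85895 / 4158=20.66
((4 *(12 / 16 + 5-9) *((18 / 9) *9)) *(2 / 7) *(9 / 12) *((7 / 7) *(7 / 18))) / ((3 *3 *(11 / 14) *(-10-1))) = 91 / 363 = 0.25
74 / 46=37 / 23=1.61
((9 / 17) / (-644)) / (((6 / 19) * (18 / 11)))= -209 / 131376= -0.00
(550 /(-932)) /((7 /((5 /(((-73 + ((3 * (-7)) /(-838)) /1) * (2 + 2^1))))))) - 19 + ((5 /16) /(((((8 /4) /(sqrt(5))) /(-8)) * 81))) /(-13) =-7579705143 /398962172 + 5 * sqrt(5) /4212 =-19.00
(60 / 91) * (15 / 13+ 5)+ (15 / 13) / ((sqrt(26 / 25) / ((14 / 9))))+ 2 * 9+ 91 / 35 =175 * sqrt(26) / 507+ 145849 / 5915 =26.42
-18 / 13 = -1.38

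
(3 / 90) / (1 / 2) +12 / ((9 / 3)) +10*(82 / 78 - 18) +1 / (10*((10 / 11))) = -644711 / 3900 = -165.31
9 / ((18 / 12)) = 6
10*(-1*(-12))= 120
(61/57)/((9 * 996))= 61/510948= 0.00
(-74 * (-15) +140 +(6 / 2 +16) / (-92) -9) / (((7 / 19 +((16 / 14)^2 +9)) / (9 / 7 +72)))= 8518.63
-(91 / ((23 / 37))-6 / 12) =-6711 / 46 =-145.89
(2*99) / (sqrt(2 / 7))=99*sqrt(14)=370.42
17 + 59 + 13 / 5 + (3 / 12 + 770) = 16977 / 20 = 848.85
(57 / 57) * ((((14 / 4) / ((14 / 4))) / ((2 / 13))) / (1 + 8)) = 13 / 18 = 0.72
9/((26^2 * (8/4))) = 9/1352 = 0.01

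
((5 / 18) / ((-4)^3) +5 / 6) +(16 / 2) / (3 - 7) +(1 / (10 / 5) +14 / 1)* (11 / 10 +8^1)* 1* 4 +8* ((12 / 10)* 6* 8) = 5687591 / 5760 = 987.43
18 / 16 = 9 / 8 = 1.12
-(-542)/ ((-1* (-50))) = 271/ 25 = 10.84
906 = 906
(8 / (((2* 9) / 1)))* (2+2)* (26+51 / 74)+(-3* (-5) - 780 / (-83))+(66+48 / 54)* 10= 20473145 / 27639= 740.73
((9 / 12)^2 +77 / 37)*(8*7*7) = 76685 / 74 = 1036.28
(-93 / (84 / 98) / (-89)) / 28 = 31 / 712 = 0.04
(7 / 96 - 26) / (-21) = 2489 / 2016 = 1.23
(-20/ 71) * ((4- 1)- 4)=20/ 71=0.28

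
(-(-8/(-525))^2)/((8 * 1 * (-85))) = 8/23428125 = 0.00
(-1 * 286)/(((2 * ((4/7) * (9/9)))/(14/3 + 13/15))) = -83083/60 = -1384.72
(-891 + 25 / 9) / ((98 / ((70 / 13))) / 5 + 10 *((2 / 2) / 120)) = -238.56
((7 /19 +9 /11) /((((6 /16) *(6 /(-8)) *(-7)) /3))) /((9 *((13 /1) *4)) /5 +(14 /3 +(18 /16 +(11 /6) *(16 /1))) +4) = 317440 /23301201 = 0.01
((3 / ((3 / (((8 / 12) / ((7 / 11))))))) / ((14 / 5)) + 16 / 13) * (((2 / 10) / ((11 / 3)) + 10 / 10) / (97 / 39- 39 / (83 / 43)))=-0.10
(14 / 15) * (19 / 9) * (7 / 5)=1862 / 675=2.76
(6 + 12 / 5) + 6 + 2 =82 / 5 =16.40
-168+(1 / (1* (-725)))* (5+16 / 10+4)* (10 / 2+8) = -609689 / 3625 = -168.19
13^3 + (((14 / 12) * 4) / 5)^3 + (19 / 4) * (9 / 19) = 29700851 / 13500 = 2200.06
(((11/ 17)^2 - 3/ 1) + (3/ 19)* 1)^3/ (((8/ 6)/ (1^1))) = -7069060936329/ 662238343084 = -10.67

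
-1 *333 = -333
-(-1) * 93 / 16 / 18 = 31 / 96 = 0.32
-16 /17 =-0.94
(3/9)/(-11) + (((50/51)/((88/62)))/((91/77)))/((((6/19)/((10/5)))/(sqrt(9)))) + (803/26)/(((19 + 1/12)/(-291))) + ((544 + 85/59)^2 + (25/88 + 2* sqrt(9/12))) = 297047.67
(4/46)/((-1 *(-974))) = 1/11201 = 0.00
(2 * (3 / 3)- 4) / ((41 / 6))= -12 / 41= -0.29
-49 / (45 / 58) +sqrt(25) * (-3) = -3517 / 45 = -78.16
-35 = -35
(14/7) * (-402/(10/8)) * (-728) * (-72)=-168569856/5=-33713971.20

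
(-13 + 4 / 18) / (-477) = 115 / 4293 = 0.03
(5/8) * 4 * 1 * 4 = 10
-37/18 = -2.06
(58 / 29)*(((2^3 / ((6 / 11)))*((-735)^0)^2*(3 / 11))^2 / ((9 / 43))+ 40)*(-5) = -10480 / 9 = -1164.44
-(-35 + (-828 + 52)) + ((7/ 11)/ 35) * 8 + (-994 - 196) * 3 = -151737/ 55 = -2758.85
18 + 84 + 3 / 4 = 411 / 4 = 102.75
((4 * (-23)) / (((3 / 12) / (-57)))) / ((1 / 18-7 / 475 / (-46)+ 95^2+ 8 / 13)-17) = 13406023800 / 5757554411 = 2.33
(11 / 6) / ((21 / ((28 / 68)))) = 11 / 306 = 0.04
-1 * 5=-5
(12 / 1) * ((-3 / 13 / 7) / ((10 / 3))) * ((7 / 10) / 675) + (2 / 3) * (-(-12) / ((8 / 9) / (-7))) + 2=-495626 / 8125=-61.00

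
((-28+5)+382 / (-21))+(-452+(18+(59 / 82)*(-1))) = -819517 / 1722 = -475.91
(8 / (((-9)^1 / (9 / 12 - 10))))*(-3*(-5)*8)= 2960 / 3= 986.67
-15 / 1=-15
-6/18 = -1/3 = -0.33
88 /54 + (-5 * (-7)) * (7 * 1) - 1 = 6632 /27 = 245.63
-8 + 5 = -3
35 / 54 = 0.65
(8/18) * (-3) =-4/3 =-1.33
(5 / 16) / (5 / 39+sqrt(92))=-975 / 2238512+7605 * sqrt(23) / 1119256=0.03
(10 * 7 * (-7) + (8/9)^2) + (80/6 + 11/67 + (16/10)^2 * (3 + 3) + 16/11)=-684870577/1492425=-458.90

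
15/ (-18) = -5/ 6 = -0.83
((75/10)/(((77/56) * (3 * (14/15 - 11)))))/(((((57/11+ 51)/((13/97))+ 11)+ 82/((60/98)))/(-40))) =292500/22840109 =0.01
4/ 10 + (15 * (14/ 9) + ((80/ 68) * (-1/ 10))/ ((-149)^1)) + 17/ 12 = 25.15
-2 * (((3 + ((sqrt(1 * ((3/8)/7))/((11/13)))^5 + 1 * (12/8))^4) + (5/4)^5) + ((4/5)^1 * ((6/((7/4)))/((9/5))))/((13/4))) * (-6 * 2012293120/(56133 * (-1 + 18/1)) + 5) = 313779717603709396848944526337115 * sqrt(42)/3888617547462354353278894997504 + 370830108447542915544271887647296473502365780432595/1265652568263256044890321157298661050898448384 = 293518.13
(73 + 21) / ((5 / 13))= 1222 / 5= 244.40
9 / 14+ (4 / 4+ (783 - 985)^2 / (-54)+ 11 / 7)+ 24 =-275341 / 378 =-728.42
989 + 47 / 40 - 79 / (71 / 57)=2631977 / 2840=926.75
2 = 2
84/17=4.94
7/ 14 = 0.50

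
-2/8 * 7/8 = -0.22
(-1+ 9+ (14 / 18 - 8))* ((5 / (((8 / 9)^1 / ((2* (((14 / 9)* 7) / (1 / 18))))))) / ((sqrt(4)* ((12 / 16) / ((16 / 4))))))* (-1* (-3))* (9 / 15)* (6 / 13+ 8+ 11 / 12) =1003618 / 13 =77201.38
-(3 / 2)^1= -1.50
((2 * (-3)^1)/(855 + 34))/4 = -0.00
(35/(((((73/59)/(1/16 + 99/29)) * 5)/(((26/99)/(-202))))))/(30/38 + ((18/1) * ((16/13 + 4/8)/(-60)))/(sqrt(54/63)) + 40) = -43102233478850/68744095831537137-40642304521 * sqrt(42)/30552931480683172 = -0.00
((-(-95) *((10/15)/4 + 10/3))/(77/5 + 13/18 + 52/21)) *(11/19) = 121275/11717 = 10.35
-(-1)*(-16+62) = 46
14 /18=7 /9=0.78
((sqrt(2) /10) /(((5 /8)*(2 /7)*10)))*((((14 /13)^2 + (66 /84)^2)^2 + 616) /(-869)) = -679339903841*sqrt(2) /17026183174000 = -0.06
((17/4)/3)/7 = 17/84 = 0.20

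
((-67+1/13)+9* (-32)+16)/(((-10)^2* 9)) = -2203/5850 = -0.38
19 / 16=1.19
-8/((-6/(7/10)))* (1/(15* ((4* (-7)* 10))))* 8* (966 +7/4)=-3871/2250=-1.72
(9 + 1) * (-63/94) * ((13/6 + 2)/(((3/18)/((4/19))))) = -31500/893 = -35.27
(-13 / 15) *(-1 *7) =91 / 15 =6.07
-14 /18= -7 /9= -0.78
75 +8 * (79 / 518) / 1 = 19741 / 259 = 76.22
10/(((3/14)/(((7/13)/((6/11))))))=5390/117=46.07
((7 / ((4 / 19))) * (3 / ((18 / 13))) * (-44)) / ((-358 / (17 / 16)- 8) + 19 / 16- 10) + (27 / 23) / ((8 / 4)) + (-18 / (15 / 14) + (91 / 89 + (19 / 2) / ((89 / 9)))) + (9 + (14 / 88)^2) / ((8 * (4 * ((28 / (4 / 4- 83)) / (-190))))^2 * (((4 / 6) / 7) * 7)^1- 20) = -29781577757450380670807 / 5205981418327533455040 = -5.72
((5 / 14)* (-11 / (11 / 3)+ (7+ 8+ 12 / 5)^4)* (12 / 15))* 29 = 3322697388 / 4375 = 759473.69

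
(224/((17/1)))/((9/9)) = 224/17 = 13.18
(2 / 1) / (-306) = -1 / 153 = -0.01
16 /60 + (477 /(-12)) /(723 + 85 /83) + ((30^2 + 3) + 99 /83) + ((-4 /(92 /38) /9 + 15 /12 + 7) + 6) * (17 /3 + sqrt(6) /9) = 11647 * sqrt(6) /7452 + 60964404215399 /61948500840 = 987.94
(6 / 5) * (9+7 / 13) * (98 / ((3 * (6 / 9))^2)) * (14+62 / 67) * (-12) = -43747200 / 871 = -50226.41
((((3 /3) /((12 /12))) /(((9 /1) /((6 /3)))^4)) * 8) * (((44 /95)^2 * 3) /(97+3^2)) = 123904 /1046096775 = 0.00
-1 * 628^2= -394384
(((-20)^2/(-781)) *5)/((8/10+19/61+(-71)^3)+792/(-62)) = 2363750/330378500507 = 0.00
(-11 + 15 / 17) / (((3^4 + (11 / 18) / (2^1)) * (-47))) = 6192 / 2338673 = 0.00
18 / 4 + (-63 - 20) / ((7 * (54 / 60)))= -8.67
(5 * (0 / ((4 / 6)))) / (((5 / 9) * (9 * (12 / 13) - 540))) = 0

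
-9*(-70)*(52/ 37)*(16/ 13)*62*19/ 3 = 15832320/ 37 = 427900.54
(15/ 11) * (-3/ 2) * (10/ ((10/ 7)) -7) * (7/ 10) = 0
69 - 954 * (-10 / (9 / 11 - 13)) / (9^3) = 368633 / 5427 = 67.93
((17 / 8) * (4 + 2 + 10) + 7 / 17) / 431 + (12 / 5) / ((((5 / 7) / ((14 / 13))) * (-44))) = -62763 / 26194025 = -0.00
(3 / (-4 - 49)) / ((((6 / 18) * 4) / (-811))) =7299 / 212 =34.43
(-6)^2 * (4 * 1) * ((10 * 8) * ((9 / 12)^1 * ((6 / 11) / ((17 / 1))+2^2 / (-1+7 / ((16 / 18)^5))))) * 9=416698950528 / 14233505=29275.92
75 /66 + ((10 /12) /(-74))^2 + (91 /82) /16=214420271 /177816672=1.21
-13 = -13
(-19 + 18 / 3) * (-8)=104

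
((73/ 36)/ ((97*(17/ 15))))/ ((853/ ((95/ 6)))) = 34675/ 101274984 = 0.00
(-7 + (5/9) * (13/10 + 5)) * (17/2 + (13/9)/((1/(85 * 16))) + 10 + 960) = -370811/36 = -10300.31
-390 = -390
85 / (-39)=-85 / 39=-2.18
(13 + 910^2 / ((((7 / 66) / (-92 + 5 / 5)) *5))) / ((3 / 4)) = -568407788 / 3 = -189469262.67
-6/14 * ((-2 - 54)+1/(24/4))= 335/14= 23.93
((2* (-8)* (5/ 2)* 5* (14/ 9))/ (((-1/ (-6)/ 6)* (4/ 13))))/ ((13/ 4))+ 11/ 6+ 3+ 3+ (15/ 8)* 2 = -134261/ 12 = -11188.42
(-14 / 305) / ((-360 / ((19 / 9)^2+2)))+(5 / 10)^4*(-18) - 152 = -1361855803 / 8893800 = -153.12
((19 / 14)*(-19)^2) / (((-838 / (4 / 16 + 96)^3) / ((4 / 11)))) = -189565.05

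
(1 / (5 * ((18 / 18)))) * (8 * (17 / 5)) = 136 / 25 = 5.44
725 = 725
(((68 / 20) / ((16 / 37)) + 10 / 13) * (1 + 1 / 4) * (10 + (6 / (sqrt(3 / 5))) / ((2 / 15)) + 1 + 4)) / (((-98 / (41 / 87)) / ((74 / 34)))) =-68090545 * sqrt(15) / 40197248-68090545 / 40197248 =-8.25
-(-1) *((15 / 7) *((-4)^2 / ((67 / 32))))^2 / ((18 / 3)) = 9830400 / 219961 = 44.69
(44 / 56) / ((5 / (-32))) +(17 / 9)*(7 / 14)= -2573 / 630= -4.08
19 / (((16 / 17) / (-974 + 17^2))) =-221255 / 16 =-13828.44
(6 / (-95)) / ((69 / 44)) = -88 / 2185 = -0.04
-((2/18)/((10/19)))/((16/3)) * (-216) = 171/20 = 8.55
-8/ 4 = -2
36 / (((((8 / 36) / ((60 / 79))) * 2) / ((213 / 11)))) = 1191.23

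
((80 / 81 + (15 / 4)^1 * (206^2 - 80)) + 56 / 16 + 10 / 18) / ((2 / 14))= 180124609 / 162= 1111880.30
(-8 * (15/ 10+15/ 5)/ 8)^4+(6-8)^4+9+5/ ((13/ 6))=90973/ 208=437.37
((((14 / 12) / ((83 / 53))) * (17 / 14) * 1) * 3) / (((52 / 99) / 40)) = 445995 / 2158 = 206.67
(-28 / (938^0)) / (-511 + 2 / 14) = 49 / 894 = 0.05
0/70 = 0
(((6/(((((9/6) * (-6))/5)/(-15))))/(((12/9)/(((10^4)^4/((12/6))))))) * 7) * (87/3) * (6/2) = 114187500000000000000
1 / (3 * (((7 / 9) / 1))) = 3 / 7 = 0.43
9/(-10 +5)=-9/5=-1.80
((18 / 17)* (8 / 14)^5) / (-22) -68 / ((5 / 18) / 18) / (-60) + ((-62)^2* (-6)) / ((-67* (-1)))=-1425601244292 / 5264372575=-270.80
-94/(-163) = 94/163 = 0.58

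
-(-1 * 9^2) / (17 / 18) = 1458 / 17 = 85.76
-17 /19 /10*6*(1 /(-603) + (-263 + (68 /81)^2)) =1960139134 /13920255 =140.81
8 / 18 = 4 / 9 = 0.44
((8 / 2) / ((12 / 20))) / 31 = 20 / 93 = 0.22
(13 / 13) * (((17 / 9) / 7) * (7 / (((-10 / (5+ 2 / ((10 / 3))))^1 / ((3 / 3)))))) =-238 / 225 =-1.06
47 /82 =0.57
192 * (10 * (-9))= -17280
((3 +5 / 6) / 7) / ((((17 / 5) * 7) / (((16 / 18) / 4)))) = 115 / 22491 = 0.01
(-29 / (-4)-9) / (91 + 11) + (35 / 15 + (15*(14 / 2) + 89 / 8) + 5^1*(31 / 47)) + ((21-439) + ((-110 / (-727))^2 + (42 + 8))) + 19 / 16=-1655736712651 / 6756714736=-245.05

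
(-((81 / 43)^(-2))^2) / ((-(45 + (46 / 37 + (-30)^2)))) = 126495637 / 1507108748931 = 0.00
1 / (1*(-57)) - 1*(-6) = 341 / 57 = 5.98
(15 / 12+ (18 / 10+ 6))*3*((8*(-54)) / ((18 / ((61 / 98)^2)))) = -6061509 / 24010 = -252.46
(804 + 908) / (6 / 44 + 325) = 37664 / 7153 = 5.27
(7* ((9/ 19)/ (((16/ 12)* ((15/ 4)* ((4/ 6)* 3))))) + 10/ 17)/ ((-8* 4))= -0.03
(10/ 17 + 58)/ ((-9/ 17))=-332/ 3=-110.67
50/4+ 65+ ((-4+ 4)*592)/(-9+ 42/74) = 155/2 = 77.50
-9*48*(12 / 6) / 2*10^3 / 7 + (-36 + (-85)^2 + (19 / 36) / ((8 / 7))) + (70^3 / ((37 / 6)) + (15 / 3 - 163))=938.80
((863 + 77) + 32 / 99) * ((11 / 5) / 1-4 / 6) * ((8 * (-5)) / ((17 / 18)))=-2015168 / 33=-61065.70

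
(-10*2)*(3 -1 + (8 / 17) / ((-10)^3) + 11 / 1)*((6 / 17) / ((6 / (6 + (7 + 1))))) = -1546944 / 7225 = -214.11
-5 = -5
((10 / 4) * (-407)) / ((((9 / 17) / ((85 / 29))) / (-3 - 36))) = 38227475 / 174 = 219698.13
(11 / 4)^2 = 121 / 16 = 7.56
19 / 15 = 1.27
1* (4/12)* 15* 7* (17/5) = 119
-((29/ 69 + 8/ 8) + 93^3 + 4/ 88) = -1221016151/ 1518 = -804358.47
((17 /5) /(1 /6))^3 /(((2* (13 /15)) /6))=9550872 /325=29387.30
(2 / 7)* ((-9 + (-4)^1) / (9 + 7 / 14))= -52 / 133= -0.39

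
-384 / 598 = -192 / 299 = -0.64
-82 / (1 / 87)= -7134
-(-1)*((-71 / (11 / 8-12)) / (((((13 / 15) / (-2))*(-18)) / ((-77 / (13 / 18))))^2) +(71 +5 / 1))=643081772 / 485537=1324.48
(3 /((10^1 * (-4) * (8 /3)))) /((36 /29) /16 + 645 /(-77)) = 6699 /1976720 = 0.00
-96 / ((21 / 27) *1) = -864 / 7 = -123.43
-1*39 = -39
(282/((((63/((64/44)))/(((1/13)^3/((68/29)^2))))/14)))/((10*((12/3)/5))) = 39527/41905578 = 0.00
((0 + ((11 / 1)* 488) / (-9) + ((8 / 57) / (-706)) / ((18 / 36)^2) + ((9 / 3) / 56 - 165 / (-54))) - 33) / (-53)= 2117221499 / 179157384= 11.82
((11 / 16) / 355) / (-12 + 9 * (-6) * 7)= -11 / 2215200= -0.00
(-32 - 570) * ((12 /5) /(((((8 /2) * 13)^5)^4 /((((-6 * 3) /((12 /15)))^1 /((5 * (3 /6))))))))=8127 /13060111659964438382077671752335360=0.00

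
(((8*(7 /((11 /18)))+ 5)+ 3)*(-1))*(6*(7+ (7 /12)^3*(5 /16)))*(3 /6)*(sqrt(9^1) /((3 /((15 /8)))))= -133746935 /33792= -3957.95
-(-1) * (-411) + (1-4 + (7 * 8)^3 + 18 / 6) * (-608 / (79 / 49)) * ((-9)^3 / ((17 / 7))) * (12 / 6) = 53397300253659 / 1343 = 39759717240.25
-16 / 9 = -1.78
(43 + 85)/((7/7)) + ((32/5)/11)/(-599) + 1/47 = 198228561/1548415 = 128.02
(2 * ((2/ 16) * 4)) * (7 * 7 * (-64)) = -3136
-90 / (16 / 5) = -28.12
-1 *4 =-4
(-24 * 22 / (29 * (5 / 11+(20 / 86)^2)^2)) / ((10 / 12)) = -1310522149728 / 15517758625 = -84.45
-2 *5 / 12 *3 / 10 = -1 / 4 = -0.25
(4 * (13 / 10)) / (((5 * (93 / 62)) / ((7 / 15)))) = 364 / 1125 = 0.32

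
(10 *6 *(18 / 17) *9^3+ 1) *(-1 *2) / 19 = -4875.15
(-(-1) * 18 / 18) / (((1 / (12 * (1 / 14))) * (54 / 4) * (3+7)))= 2 / 315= 0.01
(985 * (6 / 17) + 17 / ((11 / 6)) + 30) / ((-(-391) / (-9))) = -651186 / 73117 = -8.91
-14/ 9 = -1.56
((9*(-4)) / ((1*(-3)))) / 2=6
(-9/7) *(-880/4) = 1980/7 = 282.86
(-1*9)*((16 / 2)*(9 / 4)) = -162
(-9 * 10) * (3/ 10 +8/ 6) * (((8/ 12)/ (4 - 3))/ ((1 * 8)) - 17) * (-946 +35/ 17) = -159619509/ 68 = -2347345.72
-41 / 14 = -2.93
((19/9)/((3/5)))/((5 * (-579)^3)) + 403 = 2112051488840/5240822553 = 403.00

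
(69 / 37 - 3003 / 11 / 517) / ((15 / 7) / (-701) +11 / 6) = 752890824 / 1030804423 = 0.73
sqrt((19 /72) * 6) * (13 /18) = 13 * sqrt(57) /108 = 0.91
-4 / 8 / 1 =-1 / 2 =-0.50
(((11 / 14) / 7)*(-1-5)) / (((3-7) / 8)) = 66 / 49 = 1.35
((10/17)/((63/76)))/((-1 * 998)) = -0.00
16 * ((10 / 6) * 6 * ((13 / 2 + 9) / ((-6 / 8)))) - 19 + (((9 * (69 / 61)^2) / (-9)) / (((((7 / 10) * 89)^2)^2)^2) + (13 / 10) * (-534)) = -5091748577500267825786379463898 / 1266646135236724556032923015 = -4019.87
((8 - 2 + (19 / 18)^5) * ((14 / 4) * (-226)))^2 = 119388053410815817369 / 3570467226624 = 33437655.59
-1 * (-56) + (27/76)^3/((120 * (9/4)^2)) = 61456721/1097440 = 56.00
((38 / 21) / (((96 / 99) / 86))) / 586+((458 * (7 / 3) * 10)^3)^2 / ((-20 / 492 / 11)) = -403070832227012099243667500.00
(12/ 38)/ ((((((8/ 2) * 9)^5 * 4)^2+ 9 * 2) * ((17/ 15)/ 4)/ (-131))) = -2620/ 1049723712124748099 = -0.00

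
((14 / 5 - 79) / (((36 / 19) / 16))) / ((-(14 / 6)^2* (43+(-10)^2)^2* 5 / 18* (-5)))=-0.00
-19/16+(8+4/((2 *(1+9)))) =561/80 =7.01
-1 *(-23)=23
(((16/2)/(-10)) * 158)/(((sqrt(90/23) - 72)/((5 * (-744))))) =-43259136/6619 - 78368 * sqrt(230)/6619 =-6715.16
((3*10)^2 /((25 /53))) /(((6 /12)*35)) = 3816 /35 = 109.03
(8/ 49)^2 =64/ 2401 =0.03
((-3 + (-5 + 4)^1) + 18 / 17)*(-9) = 450 / 17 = 26.47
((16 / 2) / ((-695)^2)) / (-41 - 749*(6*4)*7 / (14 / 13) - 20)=-8 / 56468037625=-0.00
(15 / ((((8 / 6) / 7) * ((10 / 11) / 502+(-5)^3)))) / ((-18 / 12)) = 19327 / 46016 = 0.42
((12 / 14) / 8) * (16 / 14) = 6 / 49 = 0.12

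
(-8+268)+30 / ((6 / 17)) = 345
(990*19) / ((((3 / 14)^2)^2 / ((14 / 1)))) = 1124052160 / 9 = 124894684.44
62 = 62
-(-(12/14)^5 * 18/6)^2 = -544195584/282475249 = -1.93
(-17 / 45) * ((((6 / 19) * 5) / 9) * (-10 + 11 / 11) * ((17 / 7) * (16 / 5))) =9248 / 1995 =4.64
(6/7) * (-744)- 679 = -9217/7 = -1316.71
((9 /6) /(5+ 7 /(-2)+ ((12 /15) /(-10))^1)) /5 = 15 /71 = 0.21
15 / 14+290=4075 / 14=291.07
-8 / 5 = -1.60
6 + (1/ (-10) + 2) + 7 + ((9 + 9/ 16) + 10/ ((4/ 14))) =4757/ 80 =59.46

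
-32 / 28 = -8 / 7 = -1.14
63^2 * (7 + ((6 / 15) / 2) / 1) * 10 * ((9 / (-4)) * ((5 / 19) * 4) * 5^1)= -64297800 / 19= -3384094.74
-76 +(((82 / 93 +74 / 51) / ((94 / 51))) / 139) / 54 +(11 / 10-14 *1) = -4861150349 / 54681210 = -88.90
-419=-419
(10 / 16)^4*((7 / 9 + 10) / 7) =60625 / 258048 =0.23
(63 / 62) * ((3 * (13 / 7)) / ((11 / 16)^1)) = 2808 / 341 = 8.23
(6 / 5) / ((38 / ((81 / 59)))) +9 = 50688 / 5605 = 9.04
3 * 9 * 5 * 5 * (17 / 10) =2295 / 2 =1147.50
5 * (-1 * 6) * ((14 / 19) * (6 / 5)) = -504 / 19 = -26.53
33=33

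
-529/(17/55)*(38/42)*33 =-6080855/119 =-51099.62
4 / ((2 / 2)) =4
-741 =-741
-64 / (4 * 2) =-8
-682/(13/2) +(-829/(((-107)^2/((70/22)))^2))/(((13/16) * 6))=-64901713126532/618564637119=-104.92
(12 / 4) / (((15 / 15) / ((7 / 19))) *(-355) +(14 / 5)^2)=-175 / 55751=-0.00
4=4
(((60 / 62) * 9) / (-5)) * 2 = -108 / 31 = -3.48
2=2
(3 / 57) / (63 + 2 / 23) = 23 / 27569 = 0.00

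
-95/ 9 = -10.56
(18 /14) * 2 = 18 /7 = 2.57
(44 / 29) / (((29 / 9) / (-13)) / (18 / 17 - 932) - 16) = -81472248 / 859147591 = -0.09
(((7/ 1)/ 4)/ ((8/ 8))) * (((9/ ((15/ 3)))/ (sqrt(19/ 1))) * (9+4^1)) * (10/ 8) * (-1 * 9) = -7371 * sqrt(19)/ 304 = -105.69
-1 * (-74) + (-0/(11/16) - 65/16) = 1119/16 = 69.94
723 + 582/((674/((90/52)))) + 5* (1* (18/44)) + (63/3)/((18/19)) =216485531/289146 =748.71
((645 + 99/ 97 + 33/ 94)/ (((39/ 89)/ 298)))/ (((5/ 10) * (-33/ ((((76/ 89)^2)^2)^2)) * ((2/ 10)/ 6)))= -6516068739969793066270720/ 28836043777786489673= -225969.58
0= 0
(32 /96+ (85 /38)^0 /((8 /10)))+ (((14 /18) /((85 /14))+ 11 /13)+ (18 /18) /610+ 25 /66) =78422719 /26692380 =2.94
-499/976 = -0.51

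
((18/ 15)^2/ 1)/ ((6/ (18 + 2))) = 24/ 5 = 4.80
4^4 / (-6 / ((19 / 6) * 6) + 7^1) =4864 / 127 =38.30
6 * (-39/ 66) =-39/ 11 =-3.55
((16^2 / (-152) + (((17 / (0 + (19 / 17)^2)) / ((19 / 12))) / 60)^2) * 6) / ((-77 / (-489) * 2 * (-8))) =2870539972677 / 724506567400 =3.96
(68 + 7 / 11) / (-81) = -0.85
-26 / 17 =-1.53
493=493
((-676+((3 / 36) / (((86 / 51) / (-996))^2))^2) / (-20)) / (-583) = 2889583415078213 / 39863219660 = 72487.46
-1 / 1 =-1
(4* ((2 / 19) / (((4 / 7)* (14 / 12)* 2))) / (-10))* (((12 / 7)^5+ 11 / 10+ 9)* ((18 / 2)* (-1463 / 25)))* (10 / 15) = 414396873 / 1500625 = 276.15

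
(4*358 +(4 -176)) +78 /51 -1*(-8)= 21582 /17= 1269.53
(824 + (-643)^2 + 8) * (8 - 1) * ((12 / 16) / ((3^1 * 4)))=2899967 / 16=181247.94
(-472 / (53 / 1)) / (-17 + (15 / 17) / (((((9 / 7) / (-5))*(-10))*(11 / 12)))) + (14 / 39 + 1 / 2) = 17924651 / 12852606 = 1.39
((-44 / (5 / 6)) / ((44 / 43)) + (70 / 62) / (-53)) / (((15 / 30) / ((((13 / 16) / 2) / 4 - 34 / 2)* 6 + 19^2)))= -1409181287 / 52576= -26802.75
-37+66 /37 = -1303 /37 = -35.22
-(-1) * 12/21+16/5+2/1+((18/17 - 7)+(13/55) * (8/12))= -239/19635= -0.01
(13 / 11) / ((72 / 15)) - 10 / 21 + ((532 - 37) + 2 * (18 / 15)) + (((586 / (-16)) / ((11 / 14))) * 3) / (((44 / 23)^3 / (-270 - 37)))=2608887868277 / 393550080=6629.11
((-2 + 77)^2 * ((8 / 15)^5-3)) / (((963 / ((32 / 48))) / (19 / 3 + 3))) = -125739992 / 1170045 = -107.47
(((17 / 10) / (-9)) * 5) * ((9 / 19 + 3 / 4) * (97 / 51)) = -2.20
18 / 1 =18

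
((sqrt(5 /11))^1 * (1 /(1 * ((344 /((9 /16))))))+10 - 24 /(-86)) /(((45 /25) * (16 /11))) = 5 * sqrt(55) /88064+12155 /3096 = 3.93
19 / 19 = 1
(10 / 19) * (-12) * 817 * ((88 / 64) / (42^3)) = -2365 / 24696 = -0.10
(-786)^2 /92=154449 /23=6715.17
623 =623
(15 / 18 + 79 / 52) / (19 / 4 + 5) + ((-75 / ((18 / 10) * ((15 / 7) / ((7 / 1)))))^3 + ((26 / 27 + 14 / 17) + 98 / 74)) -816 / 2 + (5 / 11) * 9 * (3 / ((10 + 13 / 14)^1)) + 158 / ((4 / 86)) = -2146952495083018 / 852427719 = -2518632.90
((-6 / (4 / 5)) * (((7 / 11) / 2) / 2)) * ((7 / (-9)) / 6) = 245 / 1584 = 0.15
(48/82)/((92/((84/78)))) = 84/12259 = 0.01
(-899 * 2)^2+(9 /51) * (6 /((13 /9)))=714449846 /221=3232804.73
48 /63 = 16 /21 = 0.76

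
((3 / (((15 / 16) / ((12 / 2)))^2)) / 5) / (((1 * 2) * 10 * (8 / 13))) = 1248 / 625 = 2.00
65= 65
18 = 18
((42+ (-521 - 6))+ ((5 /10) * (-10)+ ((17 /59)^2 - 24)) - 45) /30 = -64853 /3481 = -18.63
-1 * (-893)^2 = -797449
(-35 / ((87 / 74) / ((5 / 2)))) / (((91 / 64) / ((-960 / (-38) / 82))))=-4736000 / 293683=-16.13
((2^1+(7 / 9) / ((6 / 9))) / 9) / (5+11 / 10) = 95 / 1647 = 0.06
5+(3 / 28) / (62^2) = 538163 / 107632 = 5.00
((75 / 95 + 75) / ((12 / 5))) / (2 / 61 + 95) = 36600 / 110143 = 0.33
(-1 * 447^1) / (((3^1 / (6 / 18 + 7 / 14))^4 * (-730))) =18625 / 5108832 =0.00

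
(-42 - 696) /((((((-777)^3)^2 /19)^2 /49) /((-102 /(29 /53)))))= 53342804 /1061427607445339453226554775124983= 0.00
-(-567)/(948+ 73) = 567/1021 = 0.56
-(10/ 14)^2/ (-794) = 25/ 38906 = 0.00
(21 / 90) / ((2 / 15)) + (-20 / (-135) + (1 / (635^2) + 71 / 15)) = 288789853 / 43548300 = 6.63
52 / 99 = 0.53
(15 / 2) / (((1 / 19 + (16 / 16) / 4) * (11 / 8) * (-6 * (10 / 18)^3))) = -110808 / 6325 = -17.52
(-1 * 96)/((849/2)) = -64/283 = -0.23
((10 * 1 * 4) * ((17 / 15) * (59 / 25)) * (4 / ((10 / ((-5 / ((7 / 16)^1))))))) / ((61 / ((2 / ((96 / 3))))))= -16048 / 32025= -0.50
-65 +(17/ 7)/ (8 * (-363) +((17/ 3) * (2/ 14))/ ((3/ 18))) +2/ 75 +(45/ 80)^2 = -12596780911/ 194822400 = -64.66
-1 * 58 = -58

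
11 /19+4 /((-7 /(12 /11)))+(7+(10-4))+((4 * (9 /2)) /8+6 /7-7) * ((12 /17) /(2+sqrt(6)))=390561 /24871-327 * sqrt(6) /238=12.34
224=224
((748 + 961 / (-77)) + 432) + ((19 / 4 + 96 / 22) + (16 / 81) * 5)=29379283 / 24948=1177.62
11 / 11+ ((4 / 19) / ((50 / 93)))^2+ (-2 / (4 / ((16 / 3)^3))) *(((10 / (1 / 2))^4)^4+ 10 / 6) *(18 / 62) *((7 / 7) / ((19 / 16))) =-765041049600000000001872998341 / 62949375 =-12153274748160724391653.98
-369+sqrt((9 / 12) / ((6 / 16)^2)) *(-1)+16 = -353 - 4 *sqrt(3) / 3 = -355.31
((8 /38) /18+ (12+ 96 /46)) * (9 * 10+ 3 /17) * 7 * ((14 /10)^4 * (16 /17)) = 304784322976 /9471975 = 32177.48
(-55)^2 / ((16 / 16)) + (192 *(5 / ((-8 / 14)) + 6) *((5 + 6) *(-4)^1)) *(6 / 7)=160567 / 7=22938.14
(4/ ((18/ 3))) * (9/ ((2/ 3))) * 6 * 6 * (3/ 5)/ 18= 54/ 5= 10.80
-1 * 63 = -63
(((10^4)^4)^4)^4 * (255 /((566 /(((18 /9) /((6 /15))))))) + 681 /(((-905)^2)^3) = 3502447743517833984375000000000000000000000000000000000000000000000000000000000000000000000000000000000000000000000000000000000000000000000000000000000000000000000000000000000000000000000000000000000000000000000000000000000000000000000000000000000000000000000000000000000192723 /155481209633811296875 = 22526501766784452296819790000000000000000000000000000000000000000000000000000000000000000000000000000000000000000000000000000000000000000000000000000000000000000000000000000000000000000000000000000000000000000000000000000000000000000000000000000000000000000.00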